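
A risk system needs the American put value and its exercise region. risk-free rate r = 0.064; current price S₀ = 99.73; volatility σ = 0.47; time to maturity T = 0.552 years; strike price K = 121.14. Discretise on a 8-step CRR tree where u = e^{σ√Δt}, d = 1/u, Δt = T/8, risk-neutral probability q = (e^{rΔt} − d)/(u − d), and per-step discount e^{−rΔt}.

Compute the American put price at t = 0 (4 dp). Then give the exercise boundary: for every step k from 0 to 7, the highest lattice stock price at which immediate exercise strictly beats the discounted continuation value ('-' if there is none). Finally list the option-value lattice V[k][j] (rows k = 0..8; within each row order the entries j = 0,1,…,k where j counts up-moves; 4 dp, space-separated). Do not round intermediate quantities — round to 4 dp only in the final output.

Δt=0.06900, u=1.13140, d=0.88386, q=0.48705, disc=e^(-rΔt)=0.99559
k=8 terminal: V=max(K-S,0) → 83.9963 73.5933 60.2767 43.2304 21.4100 0.0000 0.0000 0.0000 0.0000
k=7: j=0 S=42.0246 intr=79.1154 cont=78.5817 V=79.1154[EX]; j=1 S=53.7945 intr=67.3455 cont=66.8117 V=67.3455[EX]; j=2 S=68.8610 intr=52.2790 cont=51.7452 V=52.2790[EX]; j=3 S=88.1472 intr=32.9928 cont=32.4591 V=32.9928[EX]; j=4 S=112.8349 intr=8.3051 cont=10.9338 V=10.9338[hold]; j=5 S=144.4370 intr=0.0000 cont=0.0000 V=0.0000[hold]; j=6 S=184.8900 intr=0.0000 cont=0.0000 V=0.0000[hold]; j=7 S=236.6729 intr=0.0000 cont=0.0000 V=0.0000[hold]  S*(7)=88.1472
k=6: j=0 S=47.5467 intr=73.5933 cont=73.0595 V=73.5933[EX]; j=1 S=60.8633 intr=60.2767 cont=59.7429 V=60.2767[EX]; j=2 S=77.9096 intr=43.2304 cont=42.6967 V=43.2304[EX]; j=3 S=99.7300 intr=21.4100 cont=22.1509 V=22.1509[hold]; j=4 S=127.6618 intr=0.0000 cont=5.5837 V=5.5837[hold]; j=5 S=163.4165 intr=0.0000 cont=0.0000 V=0.0000[hold]; j=6 S=209.1852 intr=0.0000 cont=0.0000 V=0.0000[hold]  S*(6)=77.9096
k=5: j=0 S=53.7945 intr=67.3455 cont=66.8117 V=67.3455[EX]; j=1 S=68.8610 intr=52.2790 cont=51.7452 V=52.2790[EX]; j=2 S=88.1472 intr=32.9928 cont=32.8183 V=32.9928[EX]; j=3 S=112.8349 intr=8.3051 cont=14.0198 V=14.0198[hold]; j=4 S=144.4370 intr=0.0000 cont=2.8515 V=2.8515[hold]; j=5 S=184.8900 intr=0.0000 cont=0.0000 V=0.0000[hold]  S*(5)=88.1472
k=4: j=0 S=60.8633 intr=60.2767 cont=59.7429 V=60.2767[EX]; j=1 S=77.9096 intr=43.2304 cont=42.6967 V=43.2304[EX]; j=2 S=99.7300 intr=21.4100 cont=23.6473 V=23.6473[hold]; j=3 S=127.6618 intr=0.0000 cont=8.5424 V=8.5424[hold]; j=4 S=163.4165 intr=0.0000 cont=1.4562 V=1.4562[hold]  S*(4)=77.9096
k=3: j=0 S=68.8610 intr=52.2790 cont=51.7452 V=52.2790[EX]; j=1 S=88.1472 intr=32.9928 cont=33.5439 V=33.5439[hold]; j=2 S=112.8349 intr=8.3051 cont=16.2187 V=16.2187[hold]; j=3 S=144.4370 intr=0.0000 cont=5.0687 V=5.0687[hold]  S*(3)=68.8610
k=2: j=0 S=77.9096 intr=43.2304 cont=42.9639 V=43.2304[EX]; j=1 S=99.7300 intr=21.4100 cont=24.9950 V=24.9950[hold]; j=2 S=127.6618 intr=0.0000 cont=10.7405 V=10.7405[hold]  S*(2)=77.9096
k=1: j=0 S=88.1472 intr=32.9928 cont=34.1975 V=34.1975[hold]; j=1 S=112.8349 intr=8.3051 cont=17.9727 V=17.9727[hold]  S*(1)=-
k=0: j=0 S=99.7300 intr=21.4100 cont=26.1793 V=26.1793[hold]  S*(0)=-

price = 26.1793
boundary = - - 77.9096 68.8610 77.9096 88.1472 77.9096 88.1472
tree:
26.1793
34.1975 17.9727
43.2304 24.9950 10.7405
52.2790 33.5439 16.2187 5.0687
60.2767 43.2304 23.6473 8.5424 1.4562
67.3455 52.2790 32.9928 14.0198 2.8515 0.0000
73.5933 60.2767 43.2304 22.1509 5.5837 0.0000 0.0000
79.1154 67.3455 52.2790 32.9928 10.9338 0.0000 0.0000 0.0000
83.9963 73.5933 60.2767 43.2304 21.4100 0.0000 0.0000 0.0000 0.0000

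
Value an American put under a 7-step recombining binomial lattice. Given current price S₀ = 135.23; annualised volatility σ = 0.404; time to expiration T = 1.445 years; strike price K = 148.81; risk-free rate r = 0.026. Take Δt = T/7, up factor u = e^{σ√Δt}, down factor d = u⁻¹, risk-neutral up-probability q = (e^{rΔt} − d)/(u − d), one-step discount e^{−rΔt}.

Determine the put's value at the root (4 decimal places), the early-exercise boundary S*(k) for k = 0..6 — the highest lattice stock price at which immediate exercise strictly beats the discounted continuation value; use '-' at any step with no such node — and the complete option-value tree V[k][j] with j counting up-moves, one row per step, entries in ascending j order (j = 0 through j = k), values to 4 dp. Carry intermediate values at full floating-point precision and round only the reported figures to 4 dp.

Δt=0.20643  u=1.20148  d=0.83231  q=0.46882  discount=0.99465
step 7 (expiry): payoffs max(K−S,0) = 111.3942 94.7982 70.8409 36.2572 0.0000 0.0000 0.0000 0.0000
step 6: (k=6,j=0): S=44.9543, (K−S)⁺=103.8557, hold=103.0591 ⇒ V=103.8557 exercise | (k=6,j=1): S=64.8941, (K−S)⁺=83.9159, hold=83.1193 ⇒ V=83.9159 exercise | (k=6,j=2): S=93.6783, (K−S)⁺=55.1317, hold=54.3351 ⇒ V=55.1317 exercise | (k=6,j=3): S=135.2300, (K−S)⁺=13.5800, hold=19.1561 ⇒ V=19.1561 continue | (k=6,j=4): S=195.2122, (K−S)⁺=0.0000, hold=0.0000 ⇒ V=0.0000 continue | (k=6,j=5): S=281.7999, (K−S)⁺=0.0000, hold=0.0000 ⇒ V=0.0000 continue | (k=6,j=6): S=406.7941, (K−S)⁺=0.0000, hold=0.0000 ⇒ V=0.0000 continue  boundary S*=93.6783
step 5: (k=5,j=0): S=54.0118, (K−S)⁺=94.7982, hold=94.0017 ⇒ V=94.7982 exercise | (k=5,j=1): S=77.9691, (K−S)⁺=70.8409, hold=70.0444 ⇒ V=70.8409 exercise | (k=5,j=2): S=112.5528, (K−S)⁺=36.2572, hold=38.0609 ⇒ V=38.0609 continue | (k=5,j=3): S=162.4763, (K−S)⁺=0.0000, hold=10.1210 ⇒ V=10.1210 continue | (k=5,j=4): S=234.5437, (K−S)⁺=0.0000, hold=0.0000 ⇒ V=0.0000 continue | (k=5,j=5): S=338.5772, (K−S)⁺=0.0000, hold=0.0000 ⇒ V=0.0000 continue  boundary S*=77.9691
step 4: (k=4,j=0): S=64.8941, (K−S)⁺=83.9159, hold=83.1193 ⇒ V=83.9159 exercise | (k=4,j=1): S=93.6783, (K−S)⁺=55.1317, hold=55.1762 ⇒ V=55.1762 continue | (k=4,j=2): S=135.2300, (K−S)⁺=13.5800, hold=24.8286 ⇒ V=24.8286 continue | (k=4,j=3): S=195.2122, (K−S)⁺=0.0000, hold=5.3473 ⇒ V=5.3473 continue | (k=4,j=4): S=281.7999, (K−S)⁺=0.0000, hold=0.0000 ⇒ V=0.0000 continue  boundary S*=64.8941
step 3: (k=3,j=0): S=77.9691, (K−S)⁺=70.8409, hold=70.0652 ⇒ V=70.8409 exercise | (k=3,j=1): S=112.5528, (K−S)⁺=36.2572, hold=40.7295 ⇒ V=40.7295 continue | (k=3,j=2): S=162.4763, (K−S)⁺=0.0000, hold=15.6114 ⇒ V=15.6114 continue | (k=3,j=3): S=234.5437, (K−S)⁺=0.0000, hold=2.8252 ⇒ V=2.8252 continue  boundary S*=77.9691
step 2: (k=2,j=0): S=93.6783, (K−S)⁺=55.1317, hold=56.4206 ⇒ V=56.4206 continue | (k=2,j=1): S=135.2300, (K−S)⁺=13.5800, hold=28.7987 ⇒ V=28.7987 continue | (k=2,j=2): S=195.2122, (K−S)⁺=0.0000, hold=9.5655 ⇒ V=9.5655 continue  boundary S*=-
step 1: (k=1,j=0): S=112.5528, (K−S)⁺=36.2572, hold=43.2383 ⇒ V=43.2383 continue | (k=1,j=1): S=162.4763, (K−S)⁺=0.0000, hold=19.6760 ⇒ V=19.6760 continue  boundary S*=-
step 0: (k=0,j=0): S=135.2300, (K−S)⁺=13.5800, hold=32.0196 ⇒ V=32.0196 continue  boundary S*=-

price = 32.0196
boundary = - - - 77.9691 64.8941 77.9691 93.6783
tree:
32.0196
43.2383 19.6760
56.4206 28.7987 9.5655
70.8409 40.7295 15.6114 2.8252
83.9159 55.1762 24.8286 5.3473 0.0000
94.7982 70.8409 38.0609 10.1210 0.0000 0.0000
103.8557 83.9159 55.1317 19.1561 0.0000 0.0000 0.0000
111.3942 94.7982 70.8409 36.2572 0.0000 0.0000 0.0000 0.0000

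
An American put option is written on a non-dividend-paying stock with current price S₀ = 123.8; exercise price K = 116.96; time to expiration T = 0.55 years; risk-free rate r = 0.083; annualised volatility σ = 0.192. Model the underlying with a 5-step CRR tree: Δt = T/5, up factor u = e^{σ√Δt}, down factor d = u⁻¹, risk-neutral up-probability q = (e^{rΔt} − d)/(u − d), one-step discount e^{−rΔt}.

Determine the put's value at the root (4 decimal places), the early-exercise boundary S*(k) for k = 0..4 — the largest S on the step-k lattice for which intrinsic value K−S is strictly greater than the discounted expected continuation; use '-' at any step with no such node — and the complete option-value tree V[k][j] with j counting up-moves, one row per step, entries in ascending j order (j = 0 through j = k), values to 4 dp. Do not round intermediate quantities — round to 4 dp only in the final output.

price = 2.4950
boundary = - - - 102.2714 108.9958
tree:
2.4950
4.6817 0.7903
8.4987 1.7114 0.0679
14.6886 3.6969 0.1544 0.0000
20.9982 7.9642 0.3509 0.0000 0.0000
26.9184 14.6886 0.7977 0.0000 0.0000 0.0000

Δt=0.11000  u=1.06575  d=0.93831  q=0.55605  discount=0.99091
step 5 (expiry): payoffs max(K−S,0) = 26.9184 14.6886 0.7977 0.0000 0.0000 0.0000
step 4: (k=4,j=0): S=95.9618, (K−S)⁺=20.9982, hold=19.9352 ⇒ V=20.9982 exercise | (k=4,j=1): S=108.9958, (K−S)⁺=7.9642, hold=6.9013 ⇒ V=7.9642 exercise | (k=4,j=2): S=123.8000, (K−S)⁺=0.0000, hold=0.3509 ⇒ V=0.3509 continue | (k=4,j=3): S=140.6150, (K−S)⁺=0.0000, hold=0.0000 ⇒ V=0.0000 continue | (k=4,j=4): S=159.7139, (K−S)⁺=0.0000, hold=0.0000 ⇒ V=0.0000 continue  boundary S*=108.9958
step 3: (k=3,j=0): S=102.2714, (K−S)⁺=14.6886, hold=13.6256 ⇒ V=14.6886 exercise | (k=3,j=1): S=116.1623, (K−S)⁺=0.7977, hold=3.6969 ⇒ V=3.6969 continue | (k=3,j=2): S=131.9399, (K−S)⁺=0.0000, hold=0.1544 ⇒ V=0.1544 continue | (k=3,j=3): S=149.8605, (K−S)⁺=0.0000, hold=0.0000 ⇒ V=0.0000 continue  boundary S*=102.2714
step 2: (k=2,j=0): S=108.9958, (K−S)⁺=7.9642, hold=8.4987 ⇒ V=8.4987 continue | (k=2,j=1): S=123.8000, (K−S)⁺=0.0000, hold=1.7114 ⇒ V=1.7114 continue | (k=2,j=2): S=140.6150, (K−S)⁺=0.0000, hold=0.0679 ⇒ V=0.0679 continue  boundary S*=-
step 1: (k=1,j=0): S=116.1623, (K−S)⁺=0.7977, hold=4.6817 ⇒ V=4.6817 continue | (k=1,j=1): S=131.9399, (K−S)⁺=0.0000, hold=0.7903 ⇒ V=0.7903 continue  boundary S*=-
step 0: (k=0,j=0): S=123.8000, (K−S)⁺=0.0000, hold=2.4950 ⇒ V=2.4950 continue  boundary S*=-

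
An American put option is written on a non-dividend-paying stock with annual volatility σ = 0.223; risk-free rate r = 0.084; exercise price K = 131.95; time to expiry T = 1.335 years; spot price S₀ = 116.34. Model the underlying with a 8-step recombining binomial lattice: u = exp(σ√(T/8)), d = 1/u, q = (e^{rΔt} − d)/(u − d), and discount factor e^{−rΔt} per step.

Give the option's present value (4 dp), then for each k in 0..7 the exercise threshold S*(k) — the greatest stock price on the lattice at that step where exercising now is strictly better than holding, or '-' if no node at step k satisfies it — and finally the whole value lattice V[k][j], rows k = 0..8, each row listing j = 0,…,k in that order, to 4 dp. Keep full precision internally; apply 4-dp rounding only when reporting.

price = 16.8732
boundary = - 106.2103 96.9625 106.2103 96.9625 106.2103 116.3400 106.2103
tree:
16.8732
25.7397 10.1823
34.9875 16.4698 5.3922
43.4300 25.7397 9.4446 2.2752
51.1375 34.9875 15.9544 4.4573 0.5808
58.1738 43.4300 25.7397 8.5024 1.3224 0.0000
64.5975 51.1375 34.9875 15.6100 3.0109 0.0000 0.0000
70.4619 58.1738 43.4300 25.7397 6.8557 0.0000 0.0000 0.0000
75.8157 64.5975 51.1375 34.9875 15.6100 0.0000 0.0000 0.0000 0.0000

Δt=0.16687  u=1.09537  d=0.91293  q=0.55461  discount=0.98608
step 8 (expiry): payoffs max(K−S,0) = 75.8157 64.5975 51.1375 34.9875 15.6100 0.0000 0.0000 0.0000 0.0000
step 7: (k=7,j=0): S=61.4881, (K−S)⁺=70.4619, hold=68.6252 ⇒ V=70.4619 exercise | (k=7,j=1): S=73.7762, (K−S)⁺=58.1738, hold=56.3371 ⇒ V=58.1738 exercise | (k=7,j=2): S=88.5200, (K−S)⁺=43.4300, hold=41.5933 ⇒ V=43.4300 exercise | (k=7,j=3): S=106.2103, (K−S)⁺=25.7397, hold=23.9030 ⇒ V=25.7397 exercise | (k=7,j=4): S=127.4359, (K−S)⁺=4.5141, hold=6.8557 ⇒ V=6.8557 continue | (k=7,j=5): S=152.9033, (K−S)⁺=0.0000, hold=0.0000 ⇒ V=0.0000 continue | (k=7,j=6): S=183.4603, (K−S)⁺=0.0000, hold=0.0000 ⇒ V=0.0000 continue | (k=7,j=7): S=220.1239, (K−S)⁺=0.0000, hold=0.0000 ⇒ V=0.0000 continue  boundary S*=106.2103
step 6: (k=6,j=0): S=67.3525, (K−S)⁺=64.5975, hold=62.7608 ⇒ V=64.5975 exercise | (k=6,j=1): S=80.8125, (K−S)⁺=51.1375, hold=49.3008 ⇒ V=51.1375 exercise | (k=6,j=2): S=96.9625, (K−S)⁺=34.9875, hold=33.1508 ⇒ V=34.9875 exercise | (k=6,j=3): S=116.3400, (K−S)⁺=15.6100, hold=15.0539 ⇒ V=15.6100 exercise | (k=6,j=4): S=139.5900, (K−S)⁺=0.0000, hold=3.0109 ⇒ V=3.0109 continue | (k=6,j=5): S=167.4864, (K−S)⁺=0.0000, hold=0.0000 ⇒ V=0.0000 continue | (k=6,j=6): S=200.9577, (K−S)⁺=0.0000, hold=0.0000 ⇒ V=0.0000 continue  boundary S*=116.3400
step 5: (k=5,j=0): S=73.7762, (K−S)⁺=58.1738, hold=56.3371 ⇒ V=58.1738 exercise | (k=5,j=1): S=88.5200, (K−S)⁺=43.4300, hold=41.5933 ⇒ V=43.4300 exercise | (k=5,j=2): S=106.2103, (K−S)⁺=25.7397, hold=23.9030 ⇒ V=25.7397 exercise | (k=5,j=3): S=127.4359, (K−S)⁺=4.5141, hold=8.5024 ⇒ V=8.5024 continue | (k=5,j=4): S=152.9033, (K−S)⁺=0.0000, hold=1.3224 ⇒ V=1.3224 continue | (k=5,j=5): S=183.4603, (K−S)⁺=0.0000, hold=0.0000 ⇒ V=0.0000 continue  boundary S*=106.2103
step 4: (k=4,j=0): S=80.8125, (K−S)⁺=51.1375, hold=49.3008 ⇒ V=51.1375 exercise | (k=4,j=1): S=96.9625, (K−S)⁺=34.9875, hold=33.1508 ⇒ V=34.9875 exercise | (k=4,j=2): S=116.3400, (K−S)⁺=15.6100, hold=15.9544 ⇒ V=15.9544 continue | (k=4,j=3): S=139.5900, (K−S)⁺=0.0000, hold=4.4573 ⇒ V=4.4573 continue | (k=4,j=4): S=167.4864, (K−S)⁺=0.0000, hold=0.5808 ⇒ V=0.5808 continue  boundary S*=96.9625
step 3: (k=3,j=0): S=88.5200, (K−S)⁺=43.4300, hold=41.5933 ⇒ V=43.4300 exercise | (k=3,j=1): S=106.2103, (K−S)⁺=25.7397, hold=24.0914 ⇒ V=25.7397 exercise | (k=3,j=2): S=127.4359, (K−S)⁺=4.5141, hold=9.4446 ⇒ V=9.4446 continue | (k=3,j=3): S=152.9033, (K−S)⁺=0.0000, hold=2.2752 ⇒ V=2.2752 continue  boundary S*=106.2103
step 2: (k=2,j=0): S=96.9625, (K−S)⁺=34.9875, hold=33.1508 ⇒ V=34.9875 exercise | (k=2,j=1): S=116.3400, (K−S)⁺=15.6100, hold=16.4698 ⇒ V=16.4698 continue | (k=2,j=2): S=139.5900, (K−S)⁺=0.0000, hold=5.3922 ⇒ V=5.3922 continue  boundary S*=96.9625
step 1: (k=1,j=0): S=106.2103, (K−S)⁺=25.7397, hold=24.3732 ⇒ V=25.7397 exercise | (k=1,j=1): S=127.4359, (K−S)⁺=4.5141, hold=10.1823 ⇒ V=10.1823 continue  boundary S*=106.2103
step 0: (k=0,j=0): S=116.3400, (K−S)⁺=15.6100, hold=16.8732 ⇒ V=16.8732 continue  boundary S*=-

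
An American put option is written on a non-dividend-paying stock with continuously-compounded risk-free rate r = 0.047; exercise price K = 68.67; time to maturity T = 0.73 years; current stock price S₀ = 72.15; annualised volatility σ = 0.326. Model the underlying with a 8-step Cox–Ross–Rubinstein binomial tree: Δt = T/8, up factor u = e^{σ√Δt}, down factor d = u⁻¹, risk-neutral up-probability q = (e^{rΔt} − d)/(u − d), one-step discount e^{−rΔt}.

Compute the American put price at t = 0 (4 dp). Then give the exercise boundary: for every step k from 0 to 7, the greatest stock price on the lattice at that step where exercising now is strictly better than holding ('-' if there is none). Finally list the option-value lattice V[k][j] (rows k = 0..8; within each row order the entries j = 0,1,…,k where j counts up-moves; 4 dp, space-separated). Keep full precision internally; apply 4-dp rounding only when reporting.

price = 5.3535
boundary = - - - - 48.6592 53.6948 48.6592 53.6948
tree:
5.3535
7.8348 2.8903
11.1182 4.5820 1.2044
15.2232 7.0629 2.1127 0.2963
20.0108 10.5130 3.6348 0.5918 0.0000
24.5743 14.9752 6.0912 1.1820 0.0000 0.0000
28.7097 20.0108 9.8319 2.3608 0.0000 0.0000 0.0000
32.4573 24.5743 14.9752 4.7154 0.0000 0.0000 0.0000 0.0000
35.8535 28.7097 20.0108 9.4183 0.0000 0.0000 0.0000 0.0000 0.0000

Δt=0.09125, u=1.10349, d=0.90622, q=0.49719, disc=e^(-rΔt)=0.99572
k=8 terminal: V=max(K-S,0) → 35.8535 28.7097 20.0108 9.4183 0.0000 0.0000 0.0000 0.0000 0.0000
k=7: j=0 S=36.2127 intr=32.4573 cont=32.1634 V=32.4573[EX]; j=1 S=44.0957 intr=24.5743 cont=24.2804 V=24.5743[EX]; j=2 S=53.6948 intr=14.9752 cont=14.6813 V=14.9752[EX]; j=3 S=65.3835 intr=3.2865 cont=4.7154 V=4.7154[hold]; j=4 S=79.6167 intr=0.0000 cont=0.0000 V=0.0000[hold]; j=5 S=96.9483 intr=0.0000 cont=0.0000 V=0.0000[hold]; j=6 S=118.0527 intr=0.0000 cont=0.0000 V=0.0000[hold]; j=7 S=143.7513 intr=0.0000 cont=0.0000 V=0.0000[hold]  S*(7)=53.6948
k=6: j=0 S=39.9603 intr=28.7097 cont=28.4158 V=28.7097[EX]; j=1 S=48.6592 intr=20.0108 cont=19.7170 V=20.0108[EX]; j=2 S=59.2517 intr=9.4183 cont=9.8319 V=9.8319[hold]; j=3 S=72.1500 intr=0.0000 cont=2.3608 V=2.3608[hold]; j=4 S=87.8562 intr=0.0000 cont=0.0000 V=0.0000[hold]; j=5 S=106.9814 intr=0.0000 cont=0.0000 V=0.0000[hold]; j=6 S=130.2699 intr=0.0000 cont=0.0000 V=0.0000[hold]  S*(6)=48.6592
k=5: j=0 S=44.0957 intr=24.5743 cont=24.2804 V=24.5743[EX]; j=1 S=53.6948 intr=14.9752 cont=14.8860 V=14.9752[EX]; j=2 S=65.3835 intr=3.2865 cont=6.0912 V=6.0912[hold]; j=3 S=79.6167 intr=0.0000 cont=1.1820 V=1.1820[hold]; j=4 S=96.9483 intr=0.0000 cont=0.0000 V=0.0000[hold]; j=5 S=118.0527 intr=0.0000 cont=0.0000 V=0.0000[hold]  S*(5)=53.6948
k=4: j=0 S=48.6592 intr=20.0108 cont=19.7170 V=20.0108[EX]; j=1 S=59.2517 intr=9.4183 cont=10.5130 V=10.5130[hold]; j=2 S=72.1500 intr=0.0000 cont=3.6348 V=3.6348[hold]; j=3 S=87.8562 intr=0.0000 cont=0.5918 V=0.5918[hold]; j=4 S=106.9814 intr=0.0000 cont=0.0000 V=0.0000[hold]  S*(4)=48.6592
k=3: j=0 S=53.6948 intr=14.9752 cont=15.2232 V=15.2232[hold]; j=1 S=65.3835 intr=3.2865 cont=7.0629 V=7.0629[hold]; j=2 S=79.6167 intr=0.0000 cont=2.1127 V=2.1127[hold]; j=3 S=96.9483 intr=0.0000 cont=0.2963 V=0.2963[hold]  S*(3)=-
k=2: j=0 S=59.2517 intr=9.4183 cont=11.1182 V=11.1182[hold]; j=1 S=72.1500 intr=0.0000 cont=4.5820 V=4.5820[hold]; j=2 S=87.8562 intr=0.0000 cont=1.2044 V=1.2044[hold]  S*(2)=-
k=1: j=0 S=65.3835 intr=3.2865 cont=7.8348 V=7.8348[hold]; j=1 S=79.6167 intr=0.0000 cont=2.8903 V=2.8903[hold]  S*(1)=-
k=0: j=0 S=72.1500 intr=0.0000 cont=5.3535 V=5.3535[hold]  S*(0)=-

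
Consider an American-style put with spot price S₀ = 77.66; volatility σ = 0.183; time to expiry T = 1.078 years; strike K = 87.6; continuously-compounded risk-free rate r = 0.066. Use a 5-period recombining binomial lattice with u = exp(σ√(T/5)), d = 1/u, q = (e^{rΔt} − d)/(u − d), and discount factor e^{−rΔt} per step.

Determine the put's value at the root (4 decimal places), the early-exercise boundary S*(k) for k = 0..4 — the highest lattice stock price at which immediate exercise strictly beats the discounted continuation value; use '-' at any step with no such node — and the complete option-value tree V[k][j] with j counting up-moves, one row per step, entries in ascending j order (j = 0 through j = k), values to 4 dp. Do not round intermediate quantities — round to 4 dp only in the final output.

params: Δt=0.21560 u=1.08869 d=0.91854 q=0.56300 e^(-rΔt)=0.98587
t_5 payoffs: 36.8211 27.4149 16.2663 3.0526 0.0000 0.0000
t_4: node(4,0) S=55.2823 payoff=32.3177 vs cont=31.0800 → 32.3177 [stop]  node(4,1) S=65.5227 payoff=22.0773 vs cont=20.8396 → 22.0773 [stop]  node(4,2) S=77.6600 payoff=9.9400 vs cont=8.7023 → 9.9400 [stop]  node(4,3) S=92.0456 payoff=0.0000 vs cont=1.3151 → 1.3151 [wait]  node(4,4) S=109.0960 payoff=0.0000 vs cont=0.0000 → 0.0000 [wait]  ⇒ S*(4)=77.6600
t_3: node(3,0) S=60.1851 payoff=27.4149 vs cont=26.1772 → 27.4149 [stop]  node(3,1) S=71.3337 payoff=16.2663 vs cont=15.0286 → 16.2663 [stop]  node(3,2) S=84.5474 payoff=3.0526 vs cont=5.0124 → 5.0124 [wait]  node(3,3) S=100.2088 payoff=0.0000 vs cont=0.5666 → 0.5666 [wait]  ⇒ S*(3)=71.3337
t_2: node(2,0) S=65.5227 payoff=22.0773 vs cont=20.8396 → 22.0773 [stop]  node(2,1) S=77.6600 payoff=9.9400 vs cont=9.7901 → 9.9400 [stop]  node(2,2) S=92.0456 payoff=0.0000 vs cont=2.4740 → 2.4740 [wait]  ⇒ S*(2)=77.6600
t_1: node(1,0) S=71.3337 payoff=16.2663 vs cont=15.0286 → 16.2663 [stop]  node(1,1) S=84.5474 payoff=3.0526 vs cont=5.6556 → 5.6556 [wait]  ⇒ S*(1)=71.3337
t_0: node(0,0) S=77.6600 payoff=9.9400 vs cont=10.1471 → 10.1471 [wait]  ⇒ S*(0)=-

price = 10.1471
boundary = - 71.3337 77.6600 71.3337 77.6600
tree:
10.1471
16.2663 5.6556
22.0773 9.9400 2.4740
27.4149 16.2663 5.0124 0.5666
32.3177 22.0773 9.9400 1.3151 0.0000
36.8211 27.4149 16.2663 3.0526 0.0000 0.0000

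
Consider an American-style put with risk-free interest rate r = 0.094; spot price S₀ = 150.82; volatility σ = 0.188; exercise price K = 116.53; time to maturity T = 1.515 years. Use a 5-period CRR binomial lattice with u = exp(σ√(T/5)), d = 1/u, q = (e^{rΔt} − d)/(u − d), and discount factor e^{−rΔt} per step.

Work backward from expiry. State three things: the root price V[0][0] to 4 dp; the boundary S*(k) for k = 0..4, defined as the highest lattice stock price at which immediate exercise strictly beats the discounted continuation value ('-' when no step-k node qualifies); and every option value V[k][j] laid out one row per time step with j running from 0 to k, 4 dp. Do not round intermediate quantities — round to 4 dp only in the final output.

Δt=0.30300, u=1.10903, d=0.90169, q=0.61349, disc=e^(-rΔt)=0.97192
k=5 terminal: V=max(K-S,0) → 26.6334 5.9620 0.0000 0.0000 0.0000 0.0000
k=4: j=0 S=99.6980 intr=16.8320 cont=13.5598 V=16.8320[EX]; j=1 S=122.6232 intr=0.0000 cont=2.2396 V=2.2396[hold]; j=2 S=150.8200 intr=0.0000 cont=0.0000 V=0.0000[hold]; j=3 S=185.5006 intr=0.0000 cont=0.0000 V=0.0000[hold]; j=4 S=228.1558 intr=0.0000 cont=0.0000 V=0.0000[hold]  S*(4)=99.6980
k=3: j=0 S=110.5680 intr=5.9620 cont=7.6584 V=7.6584[hold]; j=1 S=135.9928 intr=0.0000 cont=0.8413 V=0.8413[hold]; j=2 S=167.2638 intr=0.0000 cont=0.0000 V=0.0000[hold]; j=3 S=205.7256 intr=0.0000 cont=0.0000 V=0.0000[hold]  S*(3)=-
k=2: j=0 S=122.6232 intr=0.0000 cont=3.3785 V=3.3785[hold]; j=1 S=150.8200 intr=0.0000 cont=0.3160 V=0.3160[hold]; j=2 S=185.5006 intr=0.0000 cont=0.0000 V=0.0000[hold]  S*(2)=-
k=1: j=0 S=135.9928 intr=0.0000 cont=1.4576 V=1.4576[hold]; j=1 S=167.2638 intr=0.0000 cont=0.1187 V=0.1187[hold]  S*(1)=-
k=0: j=0 S=150.8200 intr=0.0000 cont=0.6183 V=0.6183[hold]  S*(0)=-

price = 0.6183
boundary = - - - - 99.6980
tree:
0.6183
1.4576 0.1187
3.3785 0.3160 0.0000
7.6584 0.8413 0.0000 0.0000
16.8320 2.2396 0.0000 0.0000 0.0000
26.6334 5.9620 0.0000 0.0000 0.0000 0.0000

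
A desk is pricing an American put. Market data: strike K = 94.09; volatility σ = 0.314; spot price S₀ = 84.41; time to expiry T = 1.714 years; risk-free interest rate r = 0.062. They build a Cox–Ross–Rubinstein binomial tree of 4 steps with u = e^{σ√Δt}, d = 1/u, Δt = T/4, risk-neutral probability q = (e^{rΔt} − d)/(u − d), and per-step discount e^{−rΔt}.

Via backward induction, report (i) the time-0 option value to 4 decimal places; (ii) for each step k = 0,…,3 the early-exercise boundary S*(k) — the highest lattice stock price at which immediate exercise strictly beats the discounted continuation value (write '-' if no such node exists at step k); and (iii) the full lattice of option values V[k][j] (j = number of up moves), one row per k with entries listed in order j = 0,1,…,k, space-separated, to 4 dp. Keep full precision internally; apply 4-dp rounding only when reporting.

price = 15.9382
boundary = - 68.7270 55.9578 68.7270
tree:
15.9382
25.3630 7.8558
38.1322 14.3005 2.1696
48.5289 25.3630 4.5828 0.0000
56.9940 38.1322 9.6800 0.0000 0.0000

params: Δt=0.42850 u=1.22819 d=0.81420 q=0.51383 e^(-rΔt)=0.97378
t_4 payoffs: 56.9940 38.1322 9.6800 0.0000 0.0000
t_3: node(3,0) S=45.5611 payoff=48.5289 vs cont=46.0622 → 48.5289 [stop]  node(3,1) S=68.7270 payoff=25.3630 vs cont=22.8962 → 25.3630 [stop]  node(3,2) S=103.6718 payoff=0.0000 vs cont=4.5828 → 4.5828 [wait]  node(3,3) S=156.3846 payoff=0.0000 vs cont=0.0000 → 0.0000 [wait]  ⇒ S*(3)=68.7270
t_2: node(2,0) S=55.9578 payoff=38.1322 vs cont=35.6654 → 38.1322 [stop]  node(2,1) S=84.4100 payoff=9.6800 vs cont=14.3005 → 14.3005 [wait]  node(2,2) S=127.3290 payoff=0.0000 vs cont=2.1696 → 2.1696 [wait]  ⇒ S*(2)=55.9578
t_1: node(1,0) S=68.7270 payoff=25.3630 vs cont=25.2082 → 25.3630 [stop]  node(1,1) S=103.6718 payoff=0.0000 vs cont=7.8558 → 7.8558 [wait]  ⇒ S*(1)=68.7270
t_0: node(0,0) S=84.4100 payoff=9.6800 vs cont=15.9382 → 15.9382 [wait]  ⇒ S*(0)=-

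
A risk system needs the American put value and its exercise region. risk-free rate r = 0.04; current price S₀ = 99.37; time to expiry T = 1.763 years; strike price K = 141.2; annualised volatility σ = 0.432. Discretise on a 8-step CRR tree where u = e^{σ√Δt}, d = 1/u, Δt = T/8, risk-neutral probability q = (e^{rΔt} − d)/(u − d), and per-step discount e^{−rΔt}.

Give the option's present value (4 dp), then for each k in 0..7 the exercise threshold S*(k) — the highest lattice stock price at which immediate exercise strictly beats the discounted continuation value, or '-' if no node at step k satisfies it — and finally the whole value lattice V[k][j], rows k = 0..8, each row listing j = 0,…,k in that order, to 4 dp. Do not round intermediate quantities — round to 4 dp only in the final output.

Δt=0.22037, u=1.22483, d=0.81644, q=0.47115, disc=e^(-rΔt)=0.99122
k=8 terminal: V=max(K-S,0) → 121.5817 111.7687 97.0472 74.9621 41.8300 0.0000 0.0000 0.0000 0.0000
k=7: j=0 S=24.0290 intr=117.1710 cont=115.9318 V=117.1710[EX]; j=1 S=36.0482 intr=105.1518 cont=103.9126 V=105.1518[EX]; j=2 S=54.0795 intr=87.1205 cont=85.8813 V=87.1205[EX]; j=3 S=81.1299 intr=60.0701 cont=58.8309 V=60.0701[EX]; j=4 S=121.7109 intr=19.4891 cont=21.9275 V=21.9275[hold]; j=5 S=182.5905 intr=0.0000 cont=0.0000 V=0.0000[hold]; j=6 S=273.9219 intr=0.0000 cont=0.0000 V=0.0000[hold]; j=7 S=410.9372 intr=0.0000 cont=0.0000 V=0.0000[hold]  S*(7)=81.1299
k=6: j=0 S=29.4313 intr=111.7687 cont=110.5295 V=111.7687[EX]; j=1 S=44.1528 intr=97.0472 cont=95.8080 V=97.0472[EX]; j=2 S=66.2379 intr=74.9621 cont=73.7229 V=74.9621[EX]; j=3 S=99.3700 intr=41.8300 cont=41.7296 V=41.8300[EX]; j=4 S=149.0747 intr=0.0000 cont=11.4945 V=11.4945[hold]; j=5 S=223.6416 intr=0.0000 cont=0.0000 V=0.0000[hold]; j=6 S=335.5066 intr=0.0000 cont=0.0000 V=0.0000[hold]  S*(6)=99.3700
k=5: j=0 S=36.0482 intr=105.1518 cont=103.9126 V=105.1518[EX]; j=1 S=54.0795 intr=87.1205 cont=85.8813 V=87.1205[EX]; j=2 S=81.1299 intr=60.0701 cont=58.8309 V=60.0701[EX]; j=3 S=121.7109 intr=19.4891 cont=27.2956 V=27.2956[hold]; j=4 S=182.5905 intr=0.0000 cont=6.0255 V=6.0255[hold]; j=5 S=273.9219 intr=0.0000 cont=0.0000 V=0.0000[hold]  S*(5)=81.1299
k=4: j=0 S=44.1528 intr=97.0472 cont=95.8080 V=97.0472[EX]; j=1 S=66.2379 intr=74.9621 cont=73.7229 V=74.9621[EX]; j=2 S=99.3700 intr=41.8300 cont=44.2366 V=44.2366[hold]; j=3 S=149.0747 intr=0.0000 cont=17.1225 V=17.1225[hold]; j=4 S=223.6416 intr=0.0000 cont=3.1586 V=3.1586[hold]  S*(4)=66.2379
k=3: j=0 S=54.0795 intr=87.1205 cont=85.8813 V=87.1205[EX]; j=1 S=81.1299 intr=60.0701 cont=59.9548 V=60.0701[EX]; j=2 S=121.7109 intr=19.4891 cont=31.1856 V=31.1856[hold]; j=3 S=182.5905 intr=0.0000 cont=10.4508 V=10.4508[hold]  S*(3)=81.1299
k=2: j=0 S=66.2379 intr=74.9621 cont=73.7229 V=74.9621[EX]; j=1 S=99.3700 intr=41.8300 cont=46.0533 V=46.0533[hold]; j=2 S=149.0747 intr=0.0000 cont=21.2284 V=21.2284[hold]  S*(2)=66.2379
k=1: j=0 S=81.1299 intr=60.0701 cont=60.8032 V=60.8032[hold]; j=1 S=121.7109 intr=19.4891 cont=34.0554 V=34.0554[hold]  S*(1)=-
k=0: j=0 S=99.3700 intr=41.8300 cont=47.7779 V=47.7779[hold]  S*(0)=-

price = 47.7779
boundary = - - 66.2379 81.1299 66.2379 81.1299 99.3700 81.1299
tree:
47.7779
60.8032 34.0554
74.9621 46.0533 21.2284
87.1205 60.0701 31.1856 10.4508
97.0472 74.9621 44.2366 17.1225 3.1586
105.1518 87.1205 60.0701 27.2956 6.0255 0.0000
111.7687 97.0472 74.9621 41.8300 11.4945 0.0000 0.0000
117.1710 105.1518 87.1205 60.0701 21.9275 0.0000 0.0000 0.0000
121.5817 111.7687 97.0472 74.9621 41.8300 0.0000 0.0000 0.0000 0.0000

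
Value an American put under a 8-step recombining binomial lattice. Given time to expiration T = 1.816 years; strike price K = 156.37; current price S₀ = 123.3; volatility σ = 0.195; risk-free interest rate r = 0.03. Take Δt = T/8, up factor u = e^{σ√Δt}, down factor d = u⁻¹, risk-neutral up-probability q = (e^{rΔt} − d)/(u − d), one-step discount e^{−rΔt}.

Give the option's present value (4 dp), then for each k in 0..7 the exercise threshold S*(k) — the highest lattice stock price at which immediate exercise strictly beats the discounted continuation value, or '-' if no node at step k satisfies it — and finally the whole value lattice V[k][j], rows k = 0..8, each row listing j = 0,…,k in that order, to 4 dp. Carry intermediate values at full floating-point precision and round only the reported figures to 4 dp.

params: Δt=0.22700 u=1.09736 d=0.91128 q=0.51351 e^(-rΔt)=0.99321
t_8 payoffs: 97.7330 85.7595 71.3409 53.9782 33.0700 7.8924 0.0000 0.0000 0.0000
t_7: node(7,0) S=64.3459 payoff=92.0241 vs cont=90.9629 → 92.0241 [stop]  node(7,1) S=77.4852 payoff=78.8848 vs cont=77.8236 → 78.8848 [stop]  node(7,2) S=93.3075 payoff=63.0625 vs cont=62.0013 → 63.0625 [stop]  node(7,3) S=112.3606 payoff=44.0094 vs cont=42.9481 → 44.0094 [stop]  node(7,4) S=135.3044 payoff=21.0656 vs cont=20.0043 → 21.0656 [stop]  node(7,5) S=162.9333 payoff=0.0000 vs cont=3.8135 → 3.8135 [wait]  node(7,6) S=196.2039 payoff=0.0000 vs cont=0.0000 → 0.0000 [wait]  node(7,7) S=236.2683 payoff=0.0000 vs cont=0.0000 → 0.0000 [wait]  ⇒ S*(7)=135.3044
t_6: node(6,0) S=70.6105 payoff=85.7595 vs cont=84.6982 → 85.7595 [stop]  node(6,1) S=85.0291 payoff=71.3409 vs cont=70.2797 → 71.3409 [stop]  node(6,2) S=102.3918 payoff=53.9782 vs cont=52.9169 → 53.9782 [stop]  node(6,3) S=123.3000 payoff=33.0700 vs cont=32.0087 → 33.0700 [stop]  node(6,4) S=148.4776 payoff=7.8924 vs cont=12.1236 → 12.1236 [wait]  node(6,5) S=178.7964 payoff=0.0000 vs cont=1.8426 → 1.8426 [wait]  node(6,6) S=215.3062 payoff=0.0000 vs cont=0.0000 → 0.0000 [wait]  ⇒ S*(6)=123.3000
t_5: node(5,0) S=77.4852 payoff=78.8848 vs cont=77.8236 → 78.8848 [stop]  node(5,1) S=93.3075 payoff=63.0625 vs cont=62.0013 → 63.0625 [stop]  node(5,2) S=112.3606 payoff=44.0094 vs cont=42.9481 → 44.0094 [stop]  node(5,3) S=135.3044 payoff=21.0656 vs cont=22.1623 → 22.1623 [wait]  node(5,4) S=162.9333 payoff=0.0000 vs cont=6.7977 → 6.7977 [wait]  node(5,5) S=196.2039 payoff=0.0000 vs cont=0.8903 → 0.8903 [wait]  ⇒ S*(5)=112.3606
t_4: node(4,0) S=85.0291 payoff=71.3409 vs cont=70.2797 → 71.3409 [stop]  node(4,1) S=102.3918 payoff=53.9782 vs cont=52.9169 → 53.9782 [stop]  node(4,2) S=123.3000 payoff=33.0700 vs cont=32.5681 → 33.0700 [stop]  node(4,3) S=148.4776 payoff=7.8924 vs cont=14.1756 → 14.1756 [wait]  node(4,4) S=178.7964 payoff=0.0000 vs cont=3.7387 → 3.7387 [wait]  ⇒ S*(4)=123.3000
t_3: node(3,0) S=93.3075 payoff=63.0625 vs cont=62.0013 → 63.0625 [stop]  node(3,1) S=112.3606 payoff=44.0094 vs cont=42.9481 → 44.0094 [stop]  node(3,2) S=135.3044 payoff=21.0656 vs cont=23.2089 → 23.2089 [wait]  node(3,3) S=162.9333 payoff=0.0000 vs cont=8.7563 → 8.7563 [wait]  ⇒ S*(3)=112.3606
t_2: node(2,0) S=102.3918 payoff=53.9782 vs cont=52.9169 → 53.9782 [stop]  node(2,1) S=123.3000 payoff=33.0700 vs cont=33.1019 → 33.1019 [wait]  node(2,2) S=148.4776 payoff=7.8924 vs cont=15.6802 → 15.6802 [wait]  ⇒ S*(2)=102.3918
t_1: node(1,0) S=112.3606 payoff=44.0094 vs cont=42.9644 → 44.0094 [stop]  node(1,1) S=135.3044 payoff=21.0656 vs cont=23.9917 → 23.9917 [wait]  ⇒ S*(1)=112.3606
t_0: node(0,0) S=123.3000 payoff=33.0700 vs cont=33.5011 → 33.5011 [wait]  ⇒ S*(0)=-

price = 33.5011
boundary = - 112.3606 102.3918 112.3606 123.3000 112.3606 123.3000 135.3044
tree:
33.5011
44.0094 23.9917
53.9782 33.1019 15.6802
63.0625 44.0094 23.2089 8.7563
71.3409 53.9782 33.0700 14.1756 3.7387
78.8848 63.0625 44.0094 22.1623 6.7977 0.8903
85.7595 71.3409 53.9782 33.0700 12.1236 1.8426 0.0000
92.0241 78.8848 63.0625 44.0094 21.0656 3.8135 0.0000 0.0000
97.7330 85.7595 71.3409 53.9782 33.0700 7.8924 0.0000 0.0000 0.0000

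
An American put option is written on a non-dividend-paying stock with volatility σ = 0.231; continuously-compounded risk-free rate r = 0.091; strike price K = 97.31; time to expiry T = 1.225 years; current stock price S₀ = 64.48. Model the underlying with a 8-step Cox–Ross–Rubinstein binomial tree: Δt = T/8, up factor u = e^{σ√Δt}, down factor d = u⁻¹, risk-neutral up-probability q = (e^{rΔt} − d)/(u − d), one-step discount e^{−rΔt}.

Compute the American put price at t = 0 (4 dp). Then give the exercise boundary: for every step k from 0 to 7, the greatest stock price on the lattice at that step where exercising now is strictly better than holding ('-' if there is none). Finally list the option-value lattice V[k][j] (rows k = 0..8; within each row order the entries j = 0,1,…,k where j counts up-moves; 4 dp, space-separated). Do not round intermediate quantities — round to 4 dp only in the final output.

price = 32.8300
boundary = 64.4800 70.5801 77.2573 70.5801 77.2573 84.5662 77.2573 84.5662
tree:
32.8300
38.4029 26.7299
43.4941 32.8300 20.0527
48.1453 38.4029 26.7299 12.8972
52.3945 43.4941 32.8300 20.0527 7.4843
56.2765 48.1453 38.4029 26.7299 12.7438 3.4552
59.8229 52.3945 43.4941 32.8300 20.0527 6.7328 0.9138
63.0628 56.2765 48.1453 38.4029 26.7299 12.7438 2.0820 0.0000
66.0227 59.8229 52.3945 43.4941 32.8300 20.0527 4.7435 0.0000 0.0000

Δt=0.15313  u=1.09460  d=0.91357  q=0.55493  discount=0.98616
step 8 (expiry): payoffs max(K−S,0) = 66.0227 59.8229 52.3945 43.4941 32.8300 20.0527 4.7435 0.0000 0.0000
step 7: (k=7,j=0): S=34.2472, (K−S)⁺=63.0628, hold=61.7163 ⇒ V=63.0628 exercise | (k=7,j=1): S=41.0335, (K−S)⁺=56.2765, hold=54.9299 ⇒ V=56.2765 exercise | (k=7,j=2): S=49.1647, (K−S)⁺=48.1453, hold=46.7987 ⇒ V=48.1453 exercise | (k=7,j=3): S=58.9071, (K−S)⁺=38.4029, hold=37.0563 ⇒ V=38.4029 exercise | (k=7,j=4): S=70.5801, (K−S)⁺=26.7299, hold=25.3834 ⇒ V=26.7299 exercise | (k=7,j=5): S=84.5662, (K−S)⁺=12.7438, hold=11.3973 ⇒ V=12.7438 exercise | (k=7,j=6): S=101.3237, (K−S)⁺=0.0000, hold=2.0820 ⇒ V=2.0820 continue | (k=7,j=7): S=121.4019, (K−S)⁺=0.0000, hold=0.0000 ⇒ V=0.0000 continue  boundary S*=84.5662
step 6: (k=6,j=0): S=37.4871, (K−S)⁺=59.8229, hold=58.4764 ⇒ V=59.8229 exercise | (k=6,j=1): S=44.9155, (K−S)⁺=52.3945, hold=51.0480 ⇒ V=52.3945 exercise | (k=6,j=2): S=53.8159, (K−S)⁺=43.4941, hold=42.1475 ⇒ V=43.4941 exercise | (k=6,j=3): S=64.4800, (K−S)⁺=32.8300, hold=31.4834 ⇒ V=32.8300 exercise | (k=6,j=4): S=77.2573, (K−S)⁺=20.0527, hold=18.7062 ⇒ V=20.0527 exercise | (k=6,j=5): S=92.5665, (K−S)⁺=4.7435, hold=6.7328 ⇒ V=6.7328 continue | (k=6,j=6): S=110.9094, (K−S)⁺=0.0000, hold=0.9138 ⇒ V=0.9138 continue  boundary S*=77.2573
step 5: (k=5,j=0): S=41.0335, (K−S)⁺=56.2765, hold=54.9299 ⇒ V=56.2765 exercise | (k=5,j=1): S=49.1647, (K−S)⁺=48.1453, hold=46.7987 ⇒ V=48.1453 exercise | (k=5,j=2): S=58.9071, (K−S)⁺=38.4029, hold=37.0563 ⇒ V=38.4029 exercise | (k=5,j=3): S=70.5801, (K−S)⁺=26.7299, hold=25.3834 ⇒ V=26.7299 exercise | (k=5,j=4): S=84.5662, (K−S)⁺=12.7438, hold=12.4859 ⇒ V=12.7438 exercise | (k=5,j=5): S=101.3237, (K−S)⁺=0.0000, hold=3.4552 ⇒ V=3.4552 continue  boundary S*=84.5662
step 4: (k=4,j=0): S=44.9155, (K−S)⁺=52.3945, hold=51.0480 ⇒ V=52.3945 exercise | (k=4,j=1): S=53.8159, (K−S)⁺=43.4941, hold=42.1475 ⇒ V=43.4941 exercise | (k=4,j=2): S=64.4800, (K−S)⁺=32.8300, hold=31.4834 ⇒ V=32.8300 exercise | (k=4,j=3): S=77.2573, (K−S)⁺=20.0527, hold=18.7062 ⇒ V=20.0527 exercise | (k=4,j=4): S=92.5665, (K−S)⁺=4.7435, hold=7.4843 ⇒ V=7.4843 continue  boundary S*=77.2573
step 3: (k=3,j=0): S=49.1647, (K−S)⁺=48.1453, hold=46.7987 ⇒ V=48.1453 exercise | (k=3,j=1): S=58.9071, (K−S)⁺=38.4029, hold=37.0563 ⇒ V=38.4029 exercise | (k=3,j=2): S=70.5801, (K−S)⁺=26.7299, hold=25.3834 ⇒ V=26.7299 exercise | (k=3,j=3): S=84.5662, (K−S)⁺=12.7438, hold=12.8972 ⇒ V=12.8972 continue  boundary S*=70.5801
step 2: (k=2,j=0): S=53.8159, (K−S)⁺=43.4941, hold=42.1475 ⇒ V=43.4941 exercise | (k=2,j=1): S=64.4800, (K−S)⁺=32.8300, hold=31.4834 ⇒ V=32.8300 exercise | (k=2,j=2): S=77.2573, (K−S)⁺=20.0527, hold=18.7901 ⇒ V=20.0527 exercise  boundary S*=77.2573
step 1: (k=1,j=0): S=58.9071, (K−S)⁺=38.4029, hold=37.0563 ⇒ V=38.4029 exercise | (k=1,j=1): S=70.5801, (K−S)⁺=26.7299, hold=25.3834 ⇒ V=26.7299 exercise  boundary S*=70.5801
step 0: (k=0,j=0): S=64.4800, (K−S)⁺=32.8300, hold=31.4834 ⇒ V=32.8300 exercise  boundary S*=64.4800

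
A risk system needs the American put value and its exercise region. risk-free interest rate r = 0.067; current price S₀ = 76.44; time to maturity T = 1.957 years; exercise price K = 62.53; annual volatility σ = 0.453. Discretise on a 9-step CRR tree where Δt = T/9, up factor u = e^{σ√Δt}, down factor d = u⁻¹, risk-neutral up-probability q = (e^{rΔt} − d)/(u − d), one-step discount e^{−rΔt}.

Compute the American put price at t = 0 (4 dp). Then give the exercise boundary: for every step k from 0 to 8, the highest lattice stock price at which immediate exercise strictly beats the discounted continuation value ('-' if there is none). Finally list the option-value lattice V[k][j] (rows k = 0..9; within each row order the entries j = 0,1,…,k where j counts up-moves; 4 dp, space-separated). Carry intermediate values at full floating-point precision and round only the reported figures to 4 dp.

Δt=0.21744  u=1.23521  d=0.80958  q=0.48187  discount=0.98554
step 9 (expiry): payoffs max(K−S,0) = 51.1100 45.1062 35.9458 21.9696 0.6456 0.0000 0.0000 0.0000 0.0000 0.0000
step 8: (k=8,j=0): S=14.1060, (K−S)⁺=48.4240, hold=47.5196 ⇒ V=48.4240 exercise | (k=8,j=1): S=21.5220, (K−S)⁺=41.0080, hold=40.1036 ⇒ V=41.0080 exercise | (k=8,j=2): S=32.8369, (K−S)⁺=29.6931, hold=28.7887 ⇒ V=29.6931 exercise | (k=8,j=3): S=50.1004, (K−S)⁺=12.4296, hold=11.5252 ⇒ V=12.4296 exercise | (k=8,j=4): S=76.4400, (K−S)⁺=0.0000, hold=0.3297 ⇒ V=0.3297 continue | (k=8,j=5): S=116.6272, (K−S)⁺=0.0000, hold=0.0000 ⇒ V=0.0000 continue | (k=8,j=6): S=177.9422, (K−S)⁺=0.0000, hold=0.0000 ⇒ V=0.0000 continue | (k=8,j=7): S=271.4926, (K−S)⁺=0.0000, hold=0.0000 ⇒ V=0.0000 continue | (k=8,j=8): S=414.2258, (K−S)⁺=0.0000, hold=0.0000 ⇒ V=0.0000 continue  boundary S*=50.1004
step 7: (k=7,j=0): S=17.4238, (K−S)⁺=45.1062, hold=44.2018 ⇒ V=45.1062 exercise | (k=7,j=1): S=26.5842, (K−S)⁺=35.9458, hold=35.0415 ⇒ V=35.9458 exercise | (k=7,j=2): S=40.5604, (K−S)⁺=21.9696, hold=21.0652 ⇒ V=21.9696 exercise | (k=7,j=3): S=61.8844, (K−S)⁺=0.6456, hold=6.5036 ⇒ V=6.5036 continue | (k=7,j=4): S=94.4192, (K−S)⁺=0.0000, hold=0.1683 ⇒ V=0.1683 continue | (k=7,j=5): S=144.0587, (K−S)⁺=0.0000, hold=0.0000 ⇒ V=0.0000 continue | (k=7,j=6): S=219.7953, (K−S)⁺=0.0000, hold=0.0000 ⇒ V=0.0000 continue | (k=7,j=7): S=335.3495, (K−S)⁺=0.0000, hold=0.0000 ⇒ V=0.0000 continue  boundary S*=40.5604
step 6: (k=6,j=0): S=21.5220, (K−S)⁺=41.0080, hold=40.1036 ⇒ V=41.0080 exercise | (k=6,j=1): S=32.8369, (K−S)⁺=29.6931, hold=28.7887 ⇒ V=29.6931 exercise | (k=6,j=2): S=50.1004, (K−S)⁺=12.4296, hold=14.3071 ⇒ V=14.3071 continue | (k=6,j=3): S=76.4400, (K−S)⁺=0.0000, hold=3.4009 ⇒ V=3.4009 continue | (k=6,j=4): S=116.6272, (K−S)⁺=0.0000, hold=0.0860 ⇒ V=0.0860 continue | (k=6,j=5): S=177.9422, (K−S)⁺=0.0000, hold=0.0000 ⇒ V=0.0000 continue | (k=6,j=6): S=271.4926, (K−S)⁺=0.0000, hold=0.0000 ⇒ V=0.0000 continue  boundary S*=32.8369
step 5: (k=5,j=0): S=26.5842, (K−S)⁺=35.9458, hold=35.0415 ⇒ V=35.9458 exercise | (k=5,j=1): S=40.5604, (K−S)⁺=21.9696, hold=21.9569 ⇒ V=21.9696 exercise | (k=5,j=2): S=61.8844, (K−S)⁺=0.6456, hold=8.9209 ⇒ V=8.9209 continue | (k=5,j=3): S=94.4192, (K−S)⁺=0.0000, hold=1.7775 ⇒ V=1.7775 continue | (k=5,j=4): S=144.0587, (K−S)⁺=0.0000, hold=0.0439 ⇒ V=0.0439 continue | (k=5,j=5): S=219.7953, (K−S)⁺=0.0000, hold=0.0000 ⇒ V=0.0000 continue  boundary S*=40.5604
step 4: (k=4,j=0): S=32.8369, (K−S)⁺=29.6931, hold=28.7887 ⇒ V=29.6931 exercise | (k=4,j=1): S=50.1004, (K−S)⁺=12.4296, hold=15.4551 ⇒ V=15.4551 continue | (k=4,j=2): S=76.4400, (K−S)⁺=0.0000, hold=5.3995 ⇒ V=5.3995 continue | (k=4,j=3): S=116.6272, (K−S)⁺=0.0000, hold=0.9285 ⇒ V=0.9285 continue | (k=4,j=4): S=177.9422, (K−S)⁺=0.0000, hold=0.0224 ⇒ V=0.0224 continue  boundary S*=32.8369
step 3: (k=3,j=0): S=40.5604, (K−S)⁺=21.9696, hold=22.5020 ⇒ V=22.5020 continue | (k=3,j=1): S=61.8844, (K−S)⁺=0.6456, hold=10.4562 ⇒ V=10.4562 continue | (k=3,j=2): S=94.4192, (K−S)⁺=0.0000, hold=3.1981 ⇒ V=3.1981 continue | (k=3,j=3): S=144.0587, (K−S)⁺=0.0000, hold=0.4848 ⇒ V=0.4848 continue  boundary S*=-
step 2: (k=2,j=0): S=50.1004, (K−S)⁺=12.4296, hold=16.4561 ⇒ V=16.4561 continue | (k=2,j=1): S=76.4400, (K−S)⁺=0.0000, hold=6.8581 ⇒ V=6.8581 continue | (k=2,j=2): S=116.6272, (K−S)⁺=0.0000, hold=1.8633 ⇒ V=1.8633 continue  boundary S*=-
step 1: (k=1,j=0): S=61.8844, (K−S)⁺=0.6456, hold=11.6600 ⇒ V=11.6600 continue | (k=1,j=1): S=94.4192, (K−S)⁺=0.0000, hold=4.3869 ⇒ V=4.3869 continue  boundary S*=-
step 0: (k=0,j=0): S=76.4400, (K−S)⁺=0.0000, hold=8.0374 ⇒ V=8.0374 continue  boundary S*=-

price = 8.0374
boundary = - - - - 32.8369 40.5604 32.8369 40.5604 50.1004
tree:
8.0374
11.6600 4.3869
16.4561 6.8581 1.8633
22.5020 10.4562 3.1981 0.4848
29.6931 15.4551 5.3995 0.9285 0.0224
35.9458 21.9696 8.9209 1.7775 0.0439 0.0000
41.0080 29.6931 14.3071 3.4009 0.0860 0.0000 0.0000
45.1062 35.9458 21.9696 6.5036 0.1683 0.0000 0.0000 0.0000
48.4240 41.0080 29.6931 12.4296 0.3297 0.0000 0.0000 0.0000 0.0000
51.1100 45.1062 35.9458 21.9696 0.6456 0.0000 0.0000 0.0000 0.0000 0.0000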